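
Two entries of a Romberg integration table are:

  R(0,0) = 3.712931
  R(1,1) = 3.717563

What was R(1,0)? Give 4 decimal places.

3.7164

From R(1,1) = (4·R(1,0) − R(0,0))/3, solve for R(1,0):
4·R(1,0) = 3·3.717563 + 3.712931 = 14.865620
R(1,0) = 3.716405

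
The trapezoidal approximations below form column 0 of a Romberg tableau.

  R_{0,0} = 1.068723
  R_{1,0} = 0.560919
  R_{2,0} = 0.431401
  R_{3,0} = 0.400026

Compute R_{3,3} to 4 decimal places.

0.3897

Richardson extrapolation on the trapezoidal column (denominator 4−1=3):
R_{1,1} = 0.560919 + (0.560919 − 1.068723)/3 = 0.391651
R_{2,1} = 0.431401 + (0.431401 − 0.560919)/3 = 0.388228
R_{3,1} = 0.400026 + (0.400026 − 0.431401)/3 = 0.389568
R_{2,2} = (16·0.388228 − 0.391651) / 15 = 0.388000
R_{3,2} = (16·0.389568 − 0.388228) / 15 = 0.389657
R_{3,3} = 0.389657 + (0.389657 − 0.388000)/63 = 0.389683
(Column j=1 coincides with Simpson's rule on the same nodes.)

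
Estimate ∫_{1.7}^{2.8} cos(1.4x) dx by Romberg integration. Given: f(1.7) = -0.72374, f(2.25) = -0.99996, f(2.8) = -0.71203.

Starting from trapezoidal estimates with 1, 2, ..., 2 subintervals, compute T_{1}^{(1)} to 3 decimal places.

T_{0}^{(0)} (trapezoid, 1 panel, h=1.1000): -0.78967
T_{1}^{(0)} (trapezoid, 2 panels, h=0.5500): -0.94481
T_{1}^{(1)} = -0.94481 + (-0.94481 − (-0.78967))/3 = -0.99652

-0.997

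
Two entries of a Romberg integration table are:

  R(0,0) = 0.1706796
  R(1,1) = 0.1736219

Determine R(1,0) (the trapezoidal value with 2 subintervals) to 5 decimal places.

From R(1,1) = (4·R(1,0) − R(0,0))/3, solve for R(1,0):
4·R(1,0) = 3·0.1736219 + 0.1706796 = 0.6915453
R(1,0) = 0.1728863

0.17289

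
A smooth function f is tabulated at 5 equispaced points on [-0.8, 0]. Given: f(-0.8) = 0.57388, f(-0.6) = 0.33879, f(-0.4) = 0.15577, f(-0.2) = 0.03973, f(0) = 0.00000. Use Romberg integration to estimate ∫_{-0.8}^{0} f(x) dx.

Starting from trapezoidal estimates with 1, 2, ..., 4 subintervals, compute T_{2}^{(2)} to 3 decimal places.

T_{0}^{(0)} (trapezoid, 1 panel, h=0.8000): 0.22955
T_{1}^{(0)} (trapezoid, 2 panels, h=0.4000): 0.17708
T_{2}^{(0)} (trapezoid, 4 panels, h=0.2000): 0.16425
T_{1}^{(1)} = 0.17708 + (0.17708 − 0.22955)/3 = 0.15959
T_{2}^{(1)} = 0.16425 + (0.16425 − 0.17708)/3 = 0.15997
T_{2}^{(2)} = 0.15997 + (0.15997 − 0.15959)/15 = 0.16000

0.160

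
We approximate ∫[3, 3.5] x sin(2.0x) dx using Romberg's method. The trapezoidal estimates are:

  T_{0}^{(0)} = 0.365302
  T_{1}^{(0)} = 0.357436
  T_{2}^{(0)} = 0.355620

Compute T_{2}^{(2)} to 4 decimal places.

T_{1}^{(1)} = (4·0.357436 − 0.365302) / 3 = 0.354814
T_{2}^{(1)} = (4·0.355620 − 0.357436) / 3 = 0.355015
T_{2}^{(2)} = (16·0.355015 − 0.354814) / 15 = 0.355028
(Column j=1 coincides with Simpson's rule on the same nodes.)

0.3550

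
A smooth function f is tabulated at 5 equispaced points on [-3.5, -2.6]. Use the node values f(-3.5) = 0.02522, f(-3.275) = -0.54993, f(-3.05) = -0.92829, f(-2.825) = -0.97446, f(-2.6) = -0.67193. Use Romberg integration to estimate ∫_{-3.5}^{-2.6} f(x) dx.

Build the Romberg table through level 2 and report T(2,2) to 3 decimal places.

-0.644

T(0,0) (trapezoid, 1 panel, h=0.9000): -0.29102
T(1,0) (trapezoid, 2 panels, h=0.4500): -0.56324
T(2,0) (trapezoid, 4 panels, h=0.2250): -0.62461
T(1,1) = -0.56324 + (-0.56324 − (-0.29102))/3 = -0.65398
T(2,1) = -0.62461 + (-0.62461 − (-0.56324))/3 = -0.64507
T(2,2) = -0.64507 + (-0.64507 − (-0.65398))/15 = -0.64448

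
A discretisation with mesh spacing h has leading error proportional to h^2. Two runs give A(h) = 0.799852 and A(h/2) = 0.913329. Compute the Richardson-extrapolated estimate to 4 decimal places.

0.9512

The leading error scales as h^2; refining by a factor of 2 reduces it by 2^2 = 4.
Extrapolated value = (4·A(h/2) − A(h)) / (4 − 1)
= (4·0.913329 − 0.799852) / 3
= 2.853464 / 3 = 0.951155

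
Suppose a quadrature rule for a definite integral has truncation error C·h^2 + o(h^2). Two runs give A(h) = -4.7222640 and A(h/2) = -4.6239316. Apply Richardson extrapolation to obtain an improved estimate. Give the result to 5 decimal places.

The leading error scales as h^2; refining by a factor of 2 reduces it by 2^2 = 4.
Extrapolated value = (4·A(h/2) − A(h)) / (4 − 1)
= (4·(-4.6239316) − (-4.7222640)) / 3
= -13.7734624 / 3 = -4.5911541

-4.59115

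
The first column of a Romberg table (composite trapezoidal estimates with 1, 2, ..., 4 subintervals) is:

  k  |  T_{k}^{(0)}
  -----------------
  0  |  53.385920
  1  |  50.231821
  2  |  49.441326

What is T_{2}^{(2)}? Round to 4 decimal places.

T_{1}^{(1)} = 50.231821 + (50.231821 − 53.385920)/3 = 49.180455
T_{2}^{(1)} = 49.441326 + (49.441326 − 50.231821)/3 = 49.177828
T_{2}^{(2)} = (16·49.177828 − 49.180455) / 15 = 49.177653

49.1777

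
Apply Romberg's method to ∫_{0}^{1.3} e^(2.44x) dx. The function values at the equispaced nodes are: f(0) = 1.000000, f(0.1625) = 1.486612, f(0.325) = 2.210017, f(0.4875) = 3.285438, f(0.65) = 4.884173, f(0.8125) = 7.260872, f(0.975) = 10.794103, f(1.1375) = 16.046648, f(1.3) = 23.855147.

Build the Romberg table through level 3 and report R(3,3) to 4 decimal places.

R(0,0) (trapezoid, 1 panel, h=1.3000): 16.155846
R(1,0) (trapezoid, 2 panels, h=0.6500): 11.252635
R(2,0) (trapezoid, 4 panels, h=0.3250): 9.852657
R(3,0) (trapezoid, 8 panels, h=0.1625): 9.489258
R(1,1) = 11.252635 + (11.252635 − 16.155846)/3 = 9.618231
R(2,1) = 9.852657 + (9.852657 − 11.252635)/3 = 9.385998
R(3,1) = 9.489258 + (9.489258 − 9.852657)/3 = 9.368125
R(2,2) = 9.385998 + (9.385998 − 9.618231)/15 = 9.370516
R(3,2) = 9.368125 + (9.368125 − 9.385998)/15 = 9.366933
R(3,3) = 9.366933 + (9.366933 − 9.370516)/63 = 9.366876

9.3669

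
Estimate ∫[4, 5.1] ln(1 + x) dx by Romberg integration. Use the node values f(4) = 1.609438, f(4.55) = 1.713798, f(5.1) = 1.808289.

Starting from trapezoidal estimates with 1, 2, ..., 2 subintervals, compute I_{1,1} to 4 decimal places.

I_{0,0} (trapezoid, 1 panel, h=1.1000): 1.879750
I_{1,0} (trapezoid, 2 panels, h=0.5500): 1.882464
I_{1,1} = 1.882464 + (1.882464 − 1.879750)/3 = 1.883369

1.8834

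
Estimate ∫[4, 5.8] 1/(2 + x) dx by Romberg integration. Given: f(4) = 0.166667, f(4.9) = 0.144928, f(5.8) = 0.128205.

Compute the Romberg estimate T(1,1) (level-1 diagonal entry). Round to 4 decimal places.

T(0,0) (trapezoid, 1 panel, h=1.8000): 0.265385
T(1,0) (trapezoid, 2 panels, h=0.9000): 0.263128
T(1,1) = 0.263128 + (0.263128 − 0.265385)/3 = 0.262376

0.2624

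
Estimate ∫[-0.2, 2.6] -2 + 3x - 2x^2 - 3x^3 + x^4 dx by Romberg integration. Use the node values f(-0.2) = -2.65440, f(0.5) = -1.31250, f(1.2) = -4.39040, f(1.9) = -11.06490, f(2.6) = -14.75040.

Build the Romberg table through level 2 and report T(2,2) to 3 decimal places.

-17.752

T(0,0) (trapezoid, 1 panel, h=2.8000): -24.36672
T(1,0) (trapezoid, 2 panels, h=1.4000): -18.32992
T(2,0) (trapezoid, 4 panels, h=0.7000): -17.82914
T(1,1) = -18.32992 + (-18.32992 − (-24.36672))/3 = -16.31765
T(2,1) = -17.82914 + (-17.82914 − (-18.32992))/3 = -17.66221
T(2,2) = -17.66221 + (-17.66221 − (-16.31765))/15 = -17.75185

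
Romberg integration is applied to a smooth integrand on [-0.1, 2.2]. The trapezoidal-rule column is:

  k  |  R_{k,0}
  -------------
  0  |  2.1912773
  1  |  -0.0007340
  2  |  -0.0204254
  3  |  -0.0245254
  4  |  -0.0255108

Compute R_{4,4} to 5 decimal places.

Richardson extrapolation on the trapezoidal column (denominator 4−1=3):
R_{1,1} = (4·(-0.0007340) − 2.1912773) / 3 = -0.7314044
R_{2,1} = -0.0204254 + (-0.0204254 − (-0.0007340))/3 = -0.0269892
R_{3,1} = (4·(-0.0245254) − (-0.0204254)) / 3 = -0.0258921
R_{4,1} = -0.0255108 + (-0.0255108 − (-0.0245254))/3 = -0.0258393
R_{2,2} = (16·(-0.0269892) − (-0.7314044)) / 15 = 0.0199718
R_{3,2} = (16·(-0.0258921) − (-0.0269892)) / 15 = -0.0258190
R_{4,2} = -0.0258393 + (-0.0258393 − (-0.0258921))/15 = -0.0258358
R_{3,3} = (64·(-0.0258190) − 0.0199718) / 63 = -0.0265458
R_{4,3} = (64·(-0.0258358) − (-0.0258190)) / 63 = -0.0258361
R_{4,4} = -0.0258361 + (-0.0258361 − (-0.0265458))/255 = -0.0258333
(Column j=1 coincides with Simpson's rule on the same nodes.)

-0.02583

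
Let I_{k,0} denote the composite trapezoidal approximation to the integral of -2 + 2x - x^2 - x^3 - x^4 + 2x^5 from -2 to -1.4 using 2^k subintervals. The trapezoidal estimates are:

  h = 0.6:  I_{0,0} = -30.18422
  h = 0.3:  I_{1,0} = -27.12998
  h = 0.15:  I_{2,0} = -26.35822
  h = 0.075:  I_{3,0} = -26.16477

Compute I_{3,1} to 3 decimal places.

-26.100

I_{3,1} = (4·(-26.16477) − (-26.35822)) / 3 = -26.10029
(Column j=1 coincides with Simpson's rule on the same nodes.)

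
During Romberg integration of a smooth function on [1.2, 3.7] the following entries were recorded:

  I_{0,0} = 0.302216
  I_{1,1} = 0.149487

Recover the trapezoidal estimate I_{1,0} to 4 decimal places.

0.1877

From I_{1,1} = (4·I_{1,0} − I_{0,0})/3, solve for I_{1,0}:
4·I_{1,0} = 3·0.149487 + 0.302216 = 0.750677
I_{1,0} = 0.187669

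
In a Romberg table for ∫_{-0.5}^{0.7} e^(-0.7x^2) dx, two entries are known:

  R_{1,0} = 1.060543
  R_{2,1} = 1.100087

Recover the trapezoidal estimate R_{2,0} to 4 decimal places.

From R_{2,1} = (4·R_{2,0} − R_{1,0})/3, solve for R_{2,0}:
4·R_{2,0} = 3·1.100087 + 1.060543 = 4.360804
R_{2,0} = 1.090201

1.0902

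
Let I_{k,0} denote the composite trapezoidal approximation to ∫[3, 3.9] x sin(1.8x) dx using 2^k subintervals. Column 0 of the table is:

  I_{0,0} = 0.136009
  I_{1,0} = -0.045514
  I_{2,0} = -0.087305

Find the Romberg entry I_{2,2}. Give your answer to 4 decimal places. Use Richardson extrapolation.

Richardson extrapolation on the trapezoidal column (denominator 4−1=3):
I_{1,1} = (4·(-0.045514) − 0.136009) / 3 = -0.106022
I_{2,1} = (4·(-0.087305) − (-0.045514)) / 3 = -0.101235
I_{2,2} = -0.101235 + (-0.101235 − (-0.106022))/15 = -0.100916

-0.1009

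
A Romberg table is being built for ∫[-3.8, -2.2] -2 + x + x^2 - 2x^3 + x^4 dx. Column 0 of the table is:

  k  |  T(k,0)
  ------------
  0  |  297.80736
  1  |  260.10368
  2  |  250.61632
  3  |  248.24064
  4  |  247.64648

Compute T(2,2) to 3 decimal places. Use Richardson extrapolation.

247.448

Richardson extrapolation on the trapezoidal column (denominator 4−1=3):
T(1,1) = (4·260.10368 − 297.80736) / 3 = 247.53579
T(2,1) = 250.61632 + (250.61632 − 260.10368)/3 = 247.45387
T(2,2) = (16·247.45387 − 247.53579) / 15 = 247.44841
(Column j=1 coincides with Simpson's rule on the same nodes.)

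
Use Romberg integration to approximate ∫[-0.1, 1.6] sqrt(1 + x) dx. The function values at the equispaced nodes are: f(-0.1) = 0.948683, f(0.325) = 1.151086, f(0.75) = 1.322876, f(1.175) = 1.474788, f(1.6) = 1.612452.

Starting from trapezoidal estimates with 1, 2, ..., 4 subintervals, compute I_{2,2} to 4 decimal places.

I_{0,0} (trapezoid, 1 panel, h=1.7000): 2.176965
I_{1,0} (trapezoid, 2 panels, h=0.8500): 2.212927
I_{2,0} (trapezoid, 4 panels, h=0.4250): 2.222460
I_{1,1} = 2.212927 + (2.212927 − 2.176965)/3 = 2.224914
I_{2,1} = 2.222460 + (2.222460 − 2.212927)/3 = 2.225638
I_{2,2} = 2.225638 + (2.225638 − 2.224914)/15 = 2.225686

2.2257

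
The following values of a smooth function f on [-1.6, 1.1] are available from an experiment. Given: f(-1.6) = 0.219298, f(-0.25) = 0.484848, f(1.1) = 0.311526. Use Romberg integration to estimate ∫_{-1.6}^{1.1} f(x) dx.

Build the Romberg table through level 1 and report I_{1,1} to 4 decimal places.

I_{0,0} (trapezoid, 1 panel, h=2.7000): 0.716612
I_{1,0} (trapezoid, 2 panels, h=1.3500): 1.012851
I_{1,1} = 1.012851 + (1.012851 − 0.716612)/3 = 1.111597

1.1116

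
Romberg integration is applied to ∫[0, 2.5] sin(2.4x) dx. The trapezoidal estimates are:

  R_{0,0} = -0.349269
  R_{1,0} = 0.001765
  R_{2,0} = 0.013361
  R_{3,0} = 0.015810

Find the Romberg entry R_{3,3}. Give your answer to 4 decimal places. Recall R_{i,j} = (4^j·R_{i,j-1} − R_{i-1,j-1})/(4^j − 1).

Richardson extrapolation on the trapezoidal column (denominator 4−1=3):
R_{1,1} = 0.001765 + (0.001765 − (-0.349269))/3 = 0.118776
R_{2,1} = (4·0.013361 − 0.001765) / 3 = 0.017226
R_{3,1} = (4·0.015810 − 0.013361) / 3 = 0.016626
R_{2,2} = (16·0.017226 − 0.118776) / 15 = 0.010456
R_{3,2} = 0.016626 + (0.016626 − 0.017226)/15 = 0.016586
R_{3,3} = 0.016586 + (0.016586 − 0.010456)/63 = 0.016683

0.0167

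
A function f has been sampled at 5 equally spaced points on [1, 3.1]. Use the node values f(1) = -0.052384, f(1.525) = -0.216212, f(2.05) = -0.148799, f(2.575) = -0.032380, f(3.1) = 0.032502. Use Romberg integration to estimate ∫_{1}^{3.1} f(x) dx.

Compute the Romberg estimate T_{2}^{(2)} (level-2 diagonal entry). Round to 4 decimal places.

-0.2305

T_{0}^{(0)} (trapezoid, 1 panel, h=2.1000): -0.020876
T_{1}^{(0)} (trapezoid, 2 panels, h=1.0500): -0.166677
T_{2}^{(0)} (trapezoid, 4 panels, h=0.5250): -0.213849
T_{1}^{(1)} = -0.166677 + (-0.166677 − (-0.020876))/3 = -0.215277
T_{2}^{(1)} = -0.213849 + (-0.213849 − (-0.166677))/3 = -0.229573
T_{2}^{(2)} = -0.229573 + (-0.229573 − (-0.215277))/15 = -0.230526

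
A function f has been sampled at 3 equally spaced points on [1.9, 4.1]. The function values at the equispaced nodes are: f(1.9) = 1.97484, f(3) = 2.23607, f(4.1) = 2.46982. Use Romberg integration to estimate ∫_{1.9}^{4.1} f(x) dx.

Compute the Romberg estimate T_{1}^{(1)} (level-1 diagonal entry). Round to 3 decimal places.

4.909

T_{0}^{(0)} (trapezoid, 1 panel, h=2.2000): 4.88913
T_{1}^{(0)} (trapezoid, 2 panels, h=1.1000): 4.90424
T_{1}^{(1)} = 4.90424 + (4.90424 − 4.88913)/3 = 4.90928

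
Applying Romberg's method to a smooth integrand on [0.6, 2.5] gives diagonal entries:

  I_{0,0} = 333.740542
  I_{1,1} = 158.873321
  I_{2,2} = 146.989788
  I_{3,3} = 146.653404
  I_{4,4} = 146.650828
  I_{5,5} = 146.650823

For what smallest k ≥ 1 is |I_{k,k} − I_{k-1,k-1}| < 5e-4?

|I_{1,1} − I_{0,0}| = 174.867221 ≥ 5e-4
|I_{2,2} − I_{1,1}| = 11.883533 ≥ 5e-4
|I_{3,3} − I_{2,2}| = 0.336384 ≥ 5e-4
|I_{4,4} − I_{3,3}| = 0.002576 ≥ 5e-4
|I_{5,5} − I_{4,4}| = 0.000005 < 5e-4

k = 5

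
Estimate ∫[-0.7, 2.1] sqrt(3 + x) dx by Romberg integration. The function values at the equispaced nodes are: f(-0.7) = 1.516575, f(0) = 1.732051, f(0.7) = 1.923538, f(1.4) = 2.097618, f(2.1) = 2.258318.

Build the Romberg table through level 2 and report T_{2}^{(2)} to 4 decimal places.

T_{0}^{(0)} (trapezoid, 1 panel, h=2.8000): 5.284850
T_{1}^{(0)} (trapezoid, 2 panels, h=1.4000): 5.335378
T_{2}^{(0)} (trapezoid, 4 panels, h=0.7000): 5.348457
T_{1}^{(1)} = 5.335378 + (5.335378 − 5.284850)/3 = 5.352221
T_{2}^{(1)} = 5.348457 + (5.348457 − 5.335378)/3 = 5.352817
T_{2}^{(2)} = 5.352817 + (5.352817 − 5.352221)/15 = 5.352857

5.3529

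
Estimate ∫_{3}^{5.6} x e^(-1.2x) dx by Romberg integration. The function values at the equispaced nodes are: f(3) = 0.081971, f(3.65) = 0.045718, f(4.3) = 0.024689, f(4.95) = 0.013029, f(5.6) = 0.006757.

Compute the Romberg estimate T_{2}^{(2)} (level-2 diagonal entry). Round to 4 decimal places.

T_{0}^{(0)} (trapezoid, 1 panel, h=2.6000): 0.115346
T_{1}^{(0)} (trapezoid, 2 panels, h=1.3000): 0.089769
T_{2}^{(0)} (trapezoid, 4 panels, h=0.6500): 0.083070
T_{1}^{(1)} = 0.089769 + (0.089769 − 0.115346)/3 = 0.081243
T_{2}^{(1)} = 0.083070 + (0.083070 − 0.089769)/3 = 0.080837
T_{2}^{(2)} = 0.080837 + (0.080837 − 0.081243)/15 = 0.080810

0.0808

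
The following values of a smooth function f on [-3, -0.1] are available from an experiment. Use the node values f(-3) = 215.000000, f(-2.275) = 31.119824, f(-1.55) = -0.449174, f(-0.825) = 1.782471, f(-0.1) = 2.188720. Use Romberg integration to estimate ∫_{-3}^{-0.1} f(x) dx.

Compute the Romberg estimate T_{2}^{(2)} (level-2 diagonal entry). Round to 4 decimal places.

82.7404

T_{0}^{(0)} (trapezoid, 1 panel, h=2.9000): 314.923644
T_{1}^{(0)} (trapezoid, 2 panels, h=1.4500): 156.810520
T_{2}^{(0)} (trapezoid, 4 panels, h=0.7250): 102.259424
T_{1}^{(1)} = 156.810520 + (156.810520 − 314.923644)/3 = 104.106145
T_{2}^{(1)} = 102.259424 + (102.259424 − 156.810520)/3 = 84.075725
T_{2}^{(2)} = 84.075725 + (84.075725 − 104.106145)/15 = 82.740364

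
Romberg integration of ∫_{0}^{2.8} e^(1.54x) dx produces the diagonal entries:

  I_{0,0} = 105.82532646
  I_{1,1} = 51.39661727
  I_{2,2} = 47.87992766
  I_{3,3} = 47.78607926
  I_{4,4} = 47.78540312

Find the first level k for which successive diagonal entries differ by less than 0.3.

k = 3

|I_{1,1} − I_{0,0}| = 54.42870919 ≥ 0.3
|I_{2,2} − I_{1,1}| = 3.51668961 ≥ 0.3
|I_{3,3} − I_{2,2}| = 0.09384840 < 0.3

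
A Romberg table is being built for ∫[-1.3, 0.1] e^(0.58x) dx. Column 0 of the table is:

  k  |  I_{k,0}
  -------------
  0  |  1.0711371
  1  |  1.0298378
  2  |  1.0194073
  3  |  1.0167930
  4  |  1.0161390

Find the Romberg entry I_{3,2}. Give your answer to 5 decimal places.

1.01592

Richardson extrapolation on the trapezoidal column (denominator 4−1=3):
I_{2,1} = (4·1.0194073 − 1.0298378) / 3 = 1.0159305
I_{3,1} = 1.0167930 + (1.0167930 − 1.0194073)/3 = 1.0159216
I_{3,2} = (16·1.0159216 − 1.0159305) / 15 = 1.0159210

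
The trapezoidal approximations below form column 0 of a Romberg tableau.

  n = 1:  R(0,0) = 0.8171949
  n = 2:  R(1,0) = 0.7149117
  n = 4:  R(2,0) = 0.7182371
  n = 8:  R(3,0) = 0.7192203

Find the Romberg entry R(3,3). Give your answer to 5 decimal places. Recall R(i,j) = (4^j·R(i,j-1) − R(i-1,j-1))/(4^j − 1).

0.71952

Richardson extrapolation on the trapezoidal column (denominator 4−1=3):
R(1,1) = (4·0.7149117 − 0.8171949) / 3 = 0.6808173
R(2,1) = 0.7182371 + (0.7182371 − 0.7149117)/3 = 0.7193456
R(3,1) = 0.7192203 + (0.7192203 − 0.7182371)/3 = 0.7195480
R(2,2) = 0.7193456 + (0.7193456 − 0.6808173)/15 = 0.7219142
R(3,2) = 0.7195480 + (0.7195480 − 0.7193456)/15 = 0.7195615
R(3,3) = 0.7195615 + (0.7195615 − 0.7219142)/63 = 0.7195242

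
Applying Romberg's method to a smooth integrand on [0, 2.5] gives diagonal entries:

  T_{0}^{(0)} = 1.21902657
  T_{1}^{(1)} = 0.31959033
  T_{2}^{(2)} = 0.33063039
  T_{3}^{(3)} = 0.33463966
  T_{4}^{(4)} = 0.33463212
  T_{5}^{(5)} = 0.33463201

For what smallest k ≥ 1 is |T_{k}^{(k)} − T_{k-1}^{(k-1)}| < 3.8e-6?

|T_{1}^{(1)} − T_{0}^{(0)}| = 0.89943624 ≥ 3.8e-6
|T_{2}^{(2)} − T_{1}^{(1)}| = 0.01104006 ≥ 3.8e-6
|T_{3}^{(3)} − T_{2}^{(2)}| = 0.00400927 ≥ 3.8e-6
|T_{4}^{(4)} − T_{3}^{(3)}| = 0.00000754 ≥ 3.8e-6
|T_{5}^{(5)} − T_{4}^{(4)}| = 0.00000011 < 3.8e-6

k = 5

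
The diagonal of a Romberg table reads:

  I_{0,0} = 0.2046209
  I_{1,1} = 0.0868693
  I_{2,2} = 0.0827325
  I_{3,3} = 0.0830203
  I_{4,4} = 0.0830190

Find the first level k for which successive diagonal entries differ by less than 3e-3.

k = 3

|I_{1,1} − I_{0,0}| = 0.1177516 ≥ 3e-3
|I_{2,2} − I_{1,1}| = 0.0041368 ≥ 3e-3
|I_{3,3} − I_{2,2}| = 0.0002878 < 3e-3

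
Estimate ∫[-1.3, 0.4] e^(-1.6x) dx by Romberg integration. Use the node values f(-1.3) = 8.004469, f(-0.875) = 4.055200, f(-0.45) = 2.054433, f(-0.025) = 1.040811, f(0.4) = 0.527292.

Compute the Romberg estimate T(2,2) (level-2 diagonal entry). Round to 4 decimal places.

4.6740

T(0,0) (trapezoid, 1 panel, h=1.7000): 7.251997
T(1,0) (trapezoid, 2 panels, h=0.8500): 5.372266
T(2,0) (trapezoid, 4 panels, h=0.4250): 4.851938
T(1,1) = 5.372266 + (5.372266 − 7.251997)/3 = 4.745689
T(2,1) = 4.851938 + (4.851938 − 5.372266)/3 = 4.678495
T(2,2) = 4.678495 + (4.678495 − 4.745689)/15 = 4.674015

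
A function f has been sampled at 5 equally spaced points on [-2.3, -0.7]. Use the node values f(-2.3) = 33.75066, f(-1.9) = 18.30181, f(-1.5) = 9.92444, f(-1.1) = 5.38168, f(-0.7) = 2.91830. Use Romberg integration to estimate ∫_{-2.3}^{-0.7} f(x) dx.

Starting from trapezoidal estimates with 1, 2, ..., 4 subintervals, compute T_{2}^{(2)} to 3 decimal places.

20.154

T_{0}^{(0)} (trapezoid, 1 panel, h=1.6000): 29.33517
T_{1}^{(0)} (trapezoid, 2 panels, h=0.8000): 22.60714
T_{2}^{(0)} (trapezoid, 4 panels, h=0.4000): 20.77696
T_{1}^{(1)} = 22.60714 + (22.60714 − 29.33517)/3 = 20.36446
T_{2}^{(1)} = 20.77696 + (20.77696 − 22.60714)/3 = 20.16690
T_{2}^{(2)} = 20.16690 + (20.16690 − 20.36446)/15 = 20.15373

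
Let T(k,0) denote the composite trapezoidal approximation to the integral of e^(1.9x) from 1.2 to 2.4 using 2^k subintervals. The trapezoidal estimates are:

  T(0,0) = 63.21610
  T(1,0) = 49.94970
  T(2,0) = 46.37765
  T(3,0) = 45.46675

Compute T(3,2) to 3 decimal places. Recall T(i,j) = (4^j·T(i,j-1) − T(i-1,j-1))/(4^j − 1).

Richardson extrapolation on the trapezoidal column (denominator 4−1=3):
T(2,1) = (4·46.37765 − 49.94970) / 3 = 45.18697
T(3,1) = 45.46675 + (45.46675 − 46.37765)/3 = 45.16312
T(3,2) = 45.16312 + (45.16312 − 45.18697)/15 = 45.16153

45.162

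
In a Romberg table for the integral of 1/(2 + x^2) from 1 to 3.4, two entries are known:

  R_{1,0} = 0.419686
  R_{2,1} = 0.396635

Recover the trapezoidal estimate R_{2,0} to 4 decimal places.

0.4024

From R_{2,1} = (4·R_{2,0} − R_{1,0})/3, solve for R_{2,0}:
4·R_{2,0} = 3·0.396635 + 0.419686 = 1.609591
R_{2,0} = 0.402398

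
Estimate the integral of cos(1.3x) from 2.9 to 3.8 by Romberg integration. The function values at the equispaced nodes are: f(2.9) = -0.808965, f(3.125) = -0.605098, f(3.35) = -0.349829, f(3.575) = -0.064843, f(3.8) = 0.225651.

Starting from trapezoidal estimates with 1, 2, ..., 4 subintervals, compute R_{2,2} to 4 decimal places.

R_{0,0} (trapezoid, 1 panel, h=0.9000): -0.262491
R_{1,0} (trapezoid, 2 panels, h=0.4500): -0.288669
R_{2,0} (trapezoid, 4 panels, h=0.2250): -0.295071
R_{1,1} = -0.288669 + (-0.288669 − (-0.262491))/3 = -0.297395
R_{2,1} = -0.295071 + (-0.295071 − (-0.288669))/3 = -0.297205
R_{2,2} = -0.297205 + (-0.297205 − (-0.297395))/15 = -0.297192

-0.2972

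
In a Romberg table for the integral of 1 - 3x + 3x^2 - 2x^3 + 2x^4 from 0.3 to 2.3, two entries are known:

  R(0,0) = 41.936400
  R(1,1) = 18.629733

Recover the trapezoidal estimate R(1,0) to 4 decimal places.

24.4564

From R(1,1) = (4·R(1,0) − R(0,0))/3, solve for R(1,0):
4·R(1,0) = 3·18.629733 + 41.936400 = 97.825599
R(1,0) = 24.456400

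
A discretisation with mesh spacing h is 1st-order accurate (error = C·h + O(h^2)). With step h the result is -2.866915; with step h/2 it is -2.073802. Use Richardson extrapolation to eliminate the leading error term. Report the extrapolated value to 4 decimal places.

-1.2807

The leading error scales as h; refining by a factor of 2 reduces it by 2^1 = 2.
Extrapolated value = (2·A(h/2) − A(h)) / (2 − 1)
= (2·(-2.073802) − (-2.866915)) / 1
= -1.280689 / 1 = -1.280689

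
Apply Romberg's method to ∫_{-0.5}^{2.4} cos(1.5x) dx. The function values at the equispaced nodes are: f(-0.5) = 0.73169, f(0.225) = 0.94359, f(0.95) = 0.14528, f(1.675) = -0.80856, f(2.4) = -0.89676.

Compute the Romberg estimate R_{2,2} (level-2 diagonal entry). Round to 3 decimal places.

R_{0,0} (trapezoid, 1 panel, h=2.9000): -0.23935
R_{1,0} (trapezoid, 2 panels, h=1.4500): 0.09098
R_{2,0} (trapezoid, 4 panels, h=0.7250): 0.14339
R_{1,1} = 0.09098 + (0.09098 − (-0.23935))/3 = 0.20109
R_{2,1} = 0.14339 + (0.14339 − 0.09098)/3 = 0.16086
R_{2,2} = 0.16086 + (0.16086 − 0.20109)/15 = 0.15818

0.158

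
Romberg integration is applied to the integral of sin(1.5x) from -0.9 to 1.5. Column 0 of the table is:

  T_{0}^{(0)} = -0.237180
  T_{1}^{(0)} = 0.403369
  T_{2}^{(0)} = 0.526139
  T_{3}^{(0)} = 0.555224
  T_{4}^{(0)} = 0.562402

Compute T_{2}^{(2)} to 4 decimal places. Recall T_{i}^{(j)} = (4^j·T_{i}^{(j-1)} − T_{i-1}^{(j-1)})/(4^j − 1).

T_{1}^{(1)} = 0.403369 + (0.403369 − (-0.237180))/3 = 0.616885
T_{2}^{(1)} = 0.526139 + (0.526139 − 0.403369)/3 = 0.567062
T_{2}^{(2)} = 0.567062 + (0.567062 − 0.616885)/15 = 0.563740
(Column j=1 coincides with Simpson's rule on the same nodes.)

0.5637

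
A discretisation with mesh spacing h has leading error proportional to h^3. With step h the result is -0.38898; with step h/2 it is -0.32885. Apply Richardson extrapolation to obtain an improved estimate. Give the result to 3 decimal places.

Extrapolated value = (8·A(h/2) − A(h)) / (8 − 1)
= (8·(-0.32885) − (-0.38898)) / 7
= -2.24182 / 7 = -0.32026

-0.320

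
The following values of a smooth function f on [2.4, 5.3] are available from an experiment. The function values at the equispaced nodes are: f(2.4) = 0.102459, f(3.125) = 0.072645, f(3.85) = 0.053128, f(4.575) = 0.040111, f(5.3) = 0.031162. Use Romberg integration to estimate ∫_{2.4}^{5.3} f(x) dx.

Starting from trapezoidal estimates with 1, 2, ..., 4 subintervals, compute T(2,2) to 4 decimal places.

T(0,0) (trapezoid, 1 panel, h=2.9000): 0.193750
T(1,0) (trapezoid, 2 panels, h=1.4500): 0.173911
T(2,0) (trapezoid, 4 panels, h=0.7250): 0.168704
T(1,1) = 0.173911 + (0.173911 − 0.193750)/3 = 0.167298
T(2,1) = 0.168704 + (0.168704 − 0.173911)/3 = 0.166968
T(2,2) = 0.166968 + (0.166968 − 0.167298)/15 = 0.166946

0.1669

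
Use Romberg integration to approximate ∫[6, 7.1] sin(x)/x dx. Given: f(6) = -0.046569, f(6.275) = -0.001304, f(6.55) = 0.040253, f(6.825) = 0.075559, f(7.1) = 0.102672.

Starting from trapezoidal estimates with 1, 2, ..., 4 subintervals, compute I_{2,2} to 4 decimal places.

I_{0,0} (trapezoid, 1 panel, h=1.1000): 0.030857
I_{1,0} (trapezoid, 2 panels, h=0.5500): 0.037567
I_{2,0} (trapezoid, 4 panels, h=0.2750): 0.039204
I_{1,1} = 0.037567 + (0.037567 − 0.030857)/3 = 0.039804
I_{2,1} = 0.039204 + (0.039204 − 0.037567)/3 = 0.039750
I_{2,2} = 0.039750 + (0.039750 − 0.039804)/15 = 0.039746

0.0397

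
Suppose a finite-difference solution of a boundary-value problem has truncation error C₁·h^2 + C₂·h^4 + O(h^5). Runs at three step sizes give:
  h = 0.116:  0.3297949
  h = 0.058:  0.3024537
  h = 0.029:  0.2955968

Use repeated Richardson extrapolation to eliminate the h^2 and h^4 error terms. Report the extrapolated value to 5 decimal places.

0.29331

First eliminate the h^2 term (factor 2^2 = 4):
  B₁ = (4·0.3024537 − 0.3297949)/3 = 0.2933400
  B₂ = (4·0.2955968 − 0.3024537)/3 = 0.2933112
Then eliminate the h^4 term (factor 2^4 = 16):
  (16·0.2933112 − 0.2933400)/15 = 0.2933093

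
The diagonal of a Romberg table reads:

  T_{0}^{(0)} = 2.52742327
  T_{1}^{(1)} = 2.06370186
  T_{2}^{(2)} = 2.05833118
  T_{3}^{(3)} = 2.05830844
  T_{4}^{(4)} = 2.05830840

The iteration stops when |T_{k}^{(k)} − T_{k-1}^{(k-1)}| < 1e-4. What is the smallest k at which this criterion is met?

k = 3

|T_{1}^{(1)} − T_{0}^{(0)}| = 0.46372141 ≥ 1e-4
|T_{2}^{(2)} − T_{1}^{(1)}| = 0.00537068 ≥ 1e-4
|T_{3}^{(3)} − T_{2}^{(2)}| = 0.00002274 < 1e-4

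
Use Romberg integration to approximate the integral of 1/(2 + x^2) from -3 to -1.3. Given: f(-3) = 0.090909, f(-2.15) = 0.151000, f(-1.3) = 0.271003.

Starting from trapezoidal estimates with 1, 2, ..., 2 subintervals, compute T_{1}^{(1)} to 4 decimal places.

T_{0}^{(0)} (trapezoid, 1 panel, h=1.7000): 0.307625
T_{1}^{(0)} (trapezoid, 2 panels, h=0.8500): 0.282163
T_{1}^{(1)} = 0.282163 + (0.282163 − 0.307625)/3 = 0.273676

0.2737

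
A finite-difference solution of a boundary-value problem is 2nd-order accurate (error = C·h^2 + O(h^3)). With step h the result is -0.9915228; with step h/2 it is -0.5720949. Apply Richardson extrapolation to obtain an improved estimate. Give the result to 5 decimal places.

The leading error scales as h^2; refining by a factor of 2 reduces it by 2^2 = 4.
Extrapolated value = (4·A(h/2) − A(h)) / (4 − 1)
= (4·(-0.5720949) − (-0.9915228)) / 3
= -1.2968568 / 3 = -0.4322856

-0.43229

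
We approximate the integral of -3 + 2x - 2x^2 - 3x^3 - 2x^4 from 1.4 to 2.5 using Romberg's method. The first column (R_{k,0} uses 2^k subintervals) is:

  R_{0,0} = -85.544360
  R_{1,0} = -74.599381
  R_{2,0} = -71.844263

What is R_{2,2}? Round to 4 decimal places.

R_{1,1} = -74.599381 + (-74.599381 − (-85.544360))/3 = -70.951055
R_{2,1} = -71.844263 + (-71.844263 − (-74.599381))/3 = -70.925890
R_{2,2} = (16·(-70.925890) − (-70.951055)) / 15 = -70.924212

-70.9242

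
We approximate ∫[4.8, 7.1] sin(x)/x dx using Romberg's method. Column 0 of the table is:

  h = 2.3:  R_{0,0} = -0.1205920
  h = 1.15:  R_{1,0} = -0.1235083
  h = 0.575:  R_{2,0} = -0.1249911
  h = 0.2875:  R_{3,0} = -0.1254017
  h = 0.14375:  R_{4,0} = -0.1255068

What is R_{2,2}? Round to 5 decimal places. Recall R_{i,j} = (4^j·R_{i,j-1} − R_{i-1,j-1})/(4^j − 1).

-0.12555

Richardson extrapolation on the trapezoidal column (denominator 4−1=3):
R_{1,1} = (4·(-0.1235083) − (-0.1205920)) / 3 = -0.1244804
R_{2,1} = (4·(-0.1249911) − (-0.1235083)) / 3 = -0.1254854
R_{2,2} = (16·(-0.1254854) − (-0.1244804)) / 15 = -0.1255524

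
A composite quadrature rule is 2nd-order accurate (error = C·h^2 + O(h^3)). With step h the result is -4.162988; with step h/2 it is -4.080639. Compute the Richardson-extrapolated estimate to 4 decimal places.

The leading error scales as h^2; refining by a factor of 2 reduces it by 2^2 = 4.
Extrapolated value = (4·A(h/2) − A(h)) / (4 − 1)
= (4·(-4.080639) − (-4.162988)) / 3
= -12.159568 / 3 = -4.053189

-4.0532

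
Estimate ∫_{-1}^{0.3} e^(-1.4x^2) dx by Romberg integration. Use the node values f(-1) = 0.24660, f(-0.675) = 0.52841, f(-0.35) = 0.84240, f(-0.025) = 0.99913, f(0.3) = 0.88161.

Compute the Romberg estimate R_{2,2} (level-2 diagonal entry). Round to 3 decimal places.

0.966

R_{0,0} (trapezoid, 1 panel, h=1.3000): 0.73334
R_{1,0} (trapezoid, 2 panels, h=0.6500): 0.91423
R_{2,0} (trapezoid, 4 panels, h=0.3250): 0.95356
R_{1,1} = 0.91423 + (0.91423 − 0.73334)/3 = 0.97453
R_{2,1} = 0.95356 + (0.95356 − 0.91423)/3 = 0.96667
R_{2,2} = 0.96667 + (0.96667 − 0.97453)/15 = 0.96615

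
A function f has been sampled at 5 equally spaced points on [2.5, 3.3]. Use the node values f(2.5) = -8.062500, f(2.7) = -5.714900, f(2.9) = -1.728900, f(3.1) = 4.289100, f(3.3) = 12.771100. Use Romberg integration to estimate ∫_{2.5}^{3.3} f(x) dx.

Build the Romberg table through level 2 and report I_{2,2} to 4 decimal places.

-0.2970

I_{0,0} (trapezoid, 1 panel, h=0.8000): 1.883440
I_{1,0} (trapezoid, 2 panels, h=0.4000): 0.250160
I_{2,0} (trapezoid, 4 panels, h=0.2000): -0.160080
I_{1,1} = 0.250160 + (0.250160 − 1.883440)/3 = -0.294267
I_{2,1} = -0.160080 + (-0.160080 − 0.250160)/3 = -0.296827
I_{2,2} = -0.296827 + (-0.296827 − (-0.294267))/15 = -0.296998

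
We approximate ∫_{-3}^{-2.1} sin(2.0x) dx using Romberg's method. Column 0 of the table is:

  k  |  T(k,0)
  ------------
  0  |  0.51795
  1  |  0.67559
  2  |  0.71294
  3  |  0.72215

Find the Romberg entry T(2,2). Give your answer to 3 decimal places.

Richardson extrapolation on the trapezoidal column (denominator 4−1=3):
T(1,1) = (4·0.67559 − 0.51795) / 3 = 0.72814
T(2,1) = (4·0.71294 − 0.67559) / 3 = 0.72539
T(2,2) = 0.72539 + (0.72539 − 0.72814)/15 = 0.72521

0.725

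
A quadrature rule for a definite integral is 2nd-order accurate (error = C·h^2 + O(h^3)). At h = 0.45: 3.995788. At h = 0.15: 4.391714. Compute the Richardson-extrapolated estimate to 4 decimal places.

The leading error scales as h^2; refining by a factor of 3 reduces it by 3^2 = 9.
Extrapolated value = (9·A(h/3) − A(h)) / (9 − 1)
= (9·4.391714 − 3.995788) / 8
= 35.529638 / 8 = 4.441205

4.4412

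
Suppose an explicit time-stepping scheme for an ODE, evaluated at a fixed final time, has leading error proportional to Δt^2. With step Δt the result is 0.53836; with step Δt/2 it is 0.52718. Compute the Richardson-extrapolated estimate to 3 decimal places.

Extrapolated value = (4·A(Δt/2) − A(Δt)) / (4 − 1)
= (4·0.52718 − 0.53836) / 3
= 1.57036 / 3 = 0.52345

0.523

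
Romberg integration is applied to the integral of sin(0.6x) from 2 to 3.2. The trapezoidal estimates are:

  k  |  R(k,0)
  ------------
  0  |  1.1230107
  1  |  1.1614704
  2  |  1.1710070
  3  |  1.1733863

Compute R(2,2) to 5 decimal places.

Richardson extrapolation on the trapezoidal column (denominator 4−1=3):
R(1,1) = (4·1.1614704 − 1.1230107) / 3 = 1.1742903
R(2,1) = (4·1.1710070 − 1.1614704) / 3 = 1.1741859
R(2,2) = (16·1.1741859 − 1.1742903) / 15 = 1.1741789

1.17418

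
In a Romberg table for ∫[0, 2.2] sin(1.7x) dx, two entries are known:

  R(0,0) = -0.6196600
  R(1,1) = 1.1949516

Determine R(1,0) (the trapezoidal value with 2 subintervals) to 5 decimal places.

0.74130

From R(1,1) = (4·R(1,0) − R(0,0))/3, solve for R(1,0):
4·R(1,0) = 3·1.1949516 + (-0.6196600) = 2.9651948
R(1,0) = 0.7412987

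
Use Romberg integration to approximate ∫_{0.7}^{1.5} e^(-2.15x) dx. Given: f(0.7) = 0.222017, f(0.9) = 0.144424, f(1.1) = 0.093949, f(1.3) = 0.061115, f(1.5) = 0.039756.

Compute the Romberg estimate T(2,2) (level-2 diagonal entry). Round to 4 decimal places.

0.0848

T(0,0) (trapezoid, 1 panel, h=0.8000): 0.104709
T(1,0) (trapezoid, 2 panels, h=0.4000): 0.089934
T(2,0) (trapezoid, 4 panels, h=0.2000): 0.086075
T(1,1) = 0.089934 + (0.089934 − 0.104709)/3 = 0.085009
T(2,1) = 0.086075 + (0.086075 − 0.089934)/3 = 0.084789
T(2,2) = 0.084789 + (0.084789 − 0.085009)/15 = 0.084774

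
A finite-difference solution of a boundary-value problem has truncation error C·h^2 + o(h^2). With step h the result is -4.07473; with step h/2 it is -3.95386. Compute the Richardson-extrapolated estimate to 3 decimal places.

The leading error scales as h^2; refining by a factor of 2 reduces it by 2^2 = 4.
Extrapolated value = (4·A(h/2) − A(h)) / (4 − 1)
= (4·(-3.95386) − (-4.07473)) / 3
= -11.74071 / 3 = -3.91357

-3.914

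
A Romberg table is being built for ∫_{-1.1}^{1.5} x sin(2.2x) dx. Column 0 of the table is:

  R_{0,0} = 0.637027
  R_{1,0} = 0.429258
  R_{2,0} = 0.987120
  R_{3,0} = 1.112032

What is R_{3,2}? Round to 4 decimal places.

R_{2,1} = 0.987120 + (0.987120 − 0.429258)/3 = 1.173074
R_{3,1} = 1.112032 + (1.112032 − 0.987120)/3 = 1.153669
R_{3,2} = (16·1.153669 − 1.173074) / 15 = 1.152375

1.1524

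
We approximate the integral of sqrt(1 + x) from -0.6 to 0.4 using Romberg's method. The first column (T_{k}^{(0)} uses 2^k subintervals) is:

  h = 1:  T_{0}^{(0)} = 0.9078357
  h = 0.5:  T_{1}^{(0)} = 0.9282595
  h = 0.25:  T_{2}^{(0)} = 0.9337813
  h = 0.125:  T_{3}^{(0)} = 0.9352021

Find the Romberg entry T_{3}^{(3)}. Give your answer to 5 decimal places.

Richardson extrapolation on the trapezoidal column (denominator 4−1=3):
T_{1}^{(1)} = 0.9282595 + (0.9282595 − 0.9078357)/3 = 0.9350674
T_{2}^{(1)} = 0.9337813 + (0.9337813 − 0.9282595)/3 = 0.9356219
T_{3}^{(1)} = (4·0.9352021 − 0.9337813) / 3 = 0.9356757
T_{2}^{(2)} = 0.9356219 + (0.9356219 − 0.9350674)/15 = 0.9356589
T_{3}^{(2)} = (16·0.9356757 − 0.9356219) / 15 = 0.9356793
T_{3}^{(3)} = 0.9356793 + (0.9356793 − 0.9356589)/63 = 0.9356796
(Column j=1 coincides with Simpson's rule on the same nodes.)

0.93568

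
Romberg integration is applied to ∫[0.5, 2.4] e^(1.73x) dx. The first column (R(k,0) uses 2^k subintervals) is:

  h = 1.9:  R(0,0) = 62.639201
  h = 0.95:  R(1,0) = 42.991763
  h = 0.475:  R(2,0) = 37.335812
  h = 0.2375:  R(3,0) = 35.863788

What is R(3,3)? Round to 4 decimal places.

35.3677

Richardson extrapolation on the trapezoidal column (denominator 4−1=3):
R(1,1) = (4·42.991763 − 62.639201) / 3 = 36.442617
R(2,1) = (4·37.335812 − 42.991763) / 3 = 35.450495
R(3,1) = 35.863788 + (35.863788 − 37.335812)/3 = 35.373113
R(2,2) = 35.450495 + (35.450495 − 36.442617)/15 = 35.384354
R(3,2) = 35.373113 + (35.373113 − 35.450495)/15 = 35.367954
R(3,3) = 35.367954 + (35.367954 − 35.384354)/63 = 35.367694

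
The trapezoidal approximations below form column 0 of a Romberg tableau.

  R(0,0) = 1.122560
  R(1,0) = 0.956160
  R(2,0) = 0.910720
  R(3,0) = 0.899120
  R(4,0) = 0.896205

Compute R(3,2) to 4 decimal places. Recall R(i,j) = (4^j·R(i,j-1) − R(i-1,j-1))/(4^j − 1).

0.8952

Richardson extrapolation on the trapezoidal column (denominator 4−1=3):
R(2,1) = 0.910720 + (0.910720 − 0.956160)/3 = 0.895573
R(3,1) = (4·0.899120 − 0.910720) / 3 = 0.895253
R(3,2) = (16·0.895253 − 0.895573) / 15 = 0.895232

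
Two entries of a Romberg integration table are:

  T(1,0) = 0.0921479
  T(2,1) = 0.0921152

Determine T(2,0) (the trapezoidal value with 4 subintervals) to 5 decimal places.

From T(2,1) = (4·T(2,0) − T(1,0))/3, solve for T(2,0):
4·T(2,0) = 3·0.0921152 + 0.0921479 = 0.3684935
T(2,0) = 0.0921234

0.09212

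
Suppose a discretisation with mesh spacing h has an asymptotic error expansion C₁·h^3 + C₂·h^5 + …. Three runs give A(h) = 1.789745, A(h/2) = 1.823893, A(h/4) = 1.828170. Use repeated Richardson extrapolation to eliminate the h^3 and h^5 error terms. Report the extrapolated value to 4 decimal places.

First eliminate the h^3 term (factor 2^3 = 8):
  B₁ = (8·1.823893 − 1.789745)/7 = 1.828771
  B₂ = (8·1.828170 − 1.823893)/7 = 1.828781
Then eliminate the h^5 term (factor 2^5 = 32):
  (32·1.828781 − 1.828771)/31 = 1.828781

1.8288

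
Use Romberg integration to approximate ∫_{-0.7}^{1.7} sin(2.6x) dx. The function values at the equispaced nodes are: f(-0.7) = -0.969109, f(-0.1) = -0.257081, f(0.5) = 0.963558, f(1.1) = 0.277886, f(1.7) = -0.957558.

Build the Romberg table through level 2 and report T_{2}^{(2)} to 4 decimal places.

-0.0336

T_{0}^{(0)} (trapezoid, 1 panel, h=2.4000): -2.312000
T_{1}^{(0)} (trapezoid, 2 panels, h=1.2000): 0.000269
T_{2}^{(0)} (trapezoid, 4 panels, h=0.6000): 0.012618
T_{1}^{(1)} = 0.000269 + (0.000269 − (-2.312000))/3 = 0.771025
T_{2}^{(1)} = 0.012618 + (0.012618 − 0.000269)/3 = 0.016734
T_{2}^{(2)} = 0.016734 + (0.016734 − 0.771025)/15 = -0.033552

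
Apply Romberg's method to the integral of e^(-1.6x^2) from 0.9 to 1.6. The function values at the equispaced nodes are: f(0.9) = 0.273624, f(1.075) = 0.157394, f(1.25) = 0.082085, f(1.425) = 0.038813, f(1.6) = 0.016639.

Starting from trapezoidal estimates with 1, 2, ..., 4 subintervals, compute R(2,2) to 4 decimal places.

0.0723

R(0,0) (trapezoid, 1 panel, h=0.7000): 0.101592
R(1,0) (trapezoid, 2 panels, h=0.3500): 0.079526
R(2,0) (trapezoid, 4 panels, h=0.1750): 0.074099
R(1,1) = 0.079526 + (0.079526 − 0.101592)/3 = 0.072171
R(2,1) = 0.074099 + (0.074099 − 0.079526)/3 = 0.072290
R(2,2) = 0.072290 + (0.072290 − 0.072171)/15 = 0.072298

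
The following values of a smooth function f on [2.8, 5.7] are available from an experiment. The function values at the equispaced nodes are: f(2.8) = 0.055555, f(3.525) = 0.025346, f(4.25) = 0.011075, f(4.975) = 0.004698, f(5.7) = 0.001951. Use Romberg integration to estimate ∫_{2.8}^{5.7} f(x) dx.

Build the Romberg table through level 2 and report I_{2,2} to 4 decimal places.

0.0482

I_{0,0} (trapezoid, 1 panel, h=2.9000): 0.083384
I_{1,0} (trapezoid, 2 panels, h=1.4500): 0.057751
I_{2,0} (trapezoid, 4 panels, h=0.7250): 0.050657
I_{1,1} = 0.057751 + (0.057751 − 0.083384)/3 = 0.049207
I_{2,1} = 0.050657 + (0.050657 − 0.057751)/3 = 0.048292
I_{2,2} = 0.048292 + (0.048292 − 0.049207)/15 = 0.048231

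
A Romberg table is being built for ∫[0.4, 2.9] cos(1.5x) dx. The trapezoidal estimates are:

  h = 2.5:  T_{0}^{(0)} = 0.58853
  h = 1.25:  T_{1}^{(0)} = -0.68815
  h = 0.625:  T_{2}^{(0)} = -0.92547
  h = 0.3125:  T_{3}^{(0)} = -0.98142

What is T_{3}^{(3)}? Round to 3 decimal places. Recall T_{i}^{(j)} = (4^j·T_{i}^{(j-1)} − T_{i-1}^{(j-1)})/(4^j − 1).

-1.000

Richardson extrapolation on the trapezoidal column (denominator 4−1=3):
T_{1}^{(1)} = (4·(-0.68815) − 0.58853) / 3 = -1.11371
T_{2}^{(1)} = (4·(-0.92547) − (-0.68815)) / 3 = -1.00458
T_{3}^{(1)} = (4·(-0.98142) − (-0.92547)) / 3 = -1.00007
T_{2}^{(2)} = -1.00458 + (-1.00458 − (-1.11371))/15 = -0.99730
T_{3}^{(2)} = -1.00007 + (-1.00007 − (-1.00458))/15 = -0.99977
T_{3}^{(3)} = (64·(-0.99977) − (-0.99730)) / 63 = -0.99981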